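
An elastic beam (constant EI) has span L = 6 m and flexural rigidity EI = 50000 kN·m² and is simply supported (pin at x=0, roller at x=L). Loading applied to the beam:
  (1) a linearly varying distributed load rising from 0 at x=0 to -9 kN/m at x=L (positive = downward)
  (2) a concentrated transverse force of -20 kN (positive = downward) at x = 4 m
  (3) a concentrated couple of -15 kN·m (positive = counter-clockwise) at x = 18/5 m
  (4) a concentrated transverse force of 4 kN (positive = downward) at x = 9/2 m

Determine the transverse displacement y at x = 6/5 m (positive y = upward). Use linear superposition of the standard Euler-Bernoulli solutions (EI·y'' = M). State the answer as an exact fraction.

Load 1 — triangular load w₀=-9 kN/m (0→w₀ over full span):
  y_1 = -w₀x(7L⁴-10L²x²+3x⁴)/(360LEI) = -(-9)·(6/5)·(7·6⁴-10·6²·(6/5)²+3·(6/5)⁴)/(360·6·50000) = 41796/48828125 m
Load 2 — point force P=-20 kN at a=4 m (b=L-a=2):
  y_2 = -Pbx(L²-b²-x²)/(6LEI)  [x≤a] = -(-20)·2·(6/5)·(6²-2²-(6/5)²)/(6·6·50000) = 191/234375 m
Load 3 — applied couple M₀=-15 kN·m at a=18/5 m (b=L-a=12/5):
  y_3 = (M₀x³/(6L)+C₁x)/EI  [x≤a] with C₁=M₀(3b²-L²)/(6L)=39/5 = ((-15)·(6/5)³/(6·6)+(39/5)·(6/5))/50000 = 27/156250 m
Load 4 — point force P=4 kN at a=9/2 m (b=L-a=3/2):
  y_4 = -Pbx(L²-b²-x²)/(6LEI)  [x≤a] = -4·(3/2)·(6/5)·(6²-(3/2)²-(6/5)²)/(6·6·50000) = -3231/25000000 m
Superposition: y = Σ y_i = 16073207/9375000000 m ≈ 0.001714 m

y(6/5) = 16073207/9375000000 m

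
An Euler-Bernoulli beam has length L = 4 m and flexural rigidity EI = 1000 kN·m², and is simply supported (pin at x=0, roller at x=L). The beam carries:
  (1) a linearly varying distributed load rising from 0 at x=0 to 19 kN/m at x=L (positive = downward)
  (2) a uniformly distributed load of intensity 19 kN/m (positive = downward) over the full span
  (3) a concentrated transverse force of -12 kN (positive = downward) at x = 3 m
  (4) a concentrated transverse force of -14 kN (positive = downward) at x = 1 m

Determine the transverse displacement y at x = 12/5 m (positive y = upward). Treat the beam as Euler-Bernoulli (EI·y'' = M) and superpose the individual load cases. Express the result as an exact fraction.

Load 1 — triangular load w₀=19 kN/m (0→w₀ over full span):
  y_1 = -w₀x(7L⁴-10L²x²+3x⁴)/(360LEI) = -19·(12/5)·(7·4⁴-10·4²·(12/5)²+3·(12/5)⁴)/(360·4·1000) = -179968/5859375 m
Load 2 — uniform load w=19 kN/m over full span:
  y_2 = -wx(L³-2Lx²+x³)/(24EI) = -19·(12/5)·(4³-2·4·(12/5)²+(12/5)³)/(24·1000) = -4712/78125 m
Load 3 — point force P=-12 kN at a=3 m (b=L-a=1):
  y_3 = -Pbx(L²-b²-x²)/(6LEI)  [x≤a] = -(-12)·1·(12/5)·(4²-1²-(12/5)²)/(6·4·1000) = 693/62500 m
Load 4 — point force P=-14 kN at a=1 m (b=L-a=3):
  y_4 = -Pa(L-x)(2Lx-a²-x²)/(6LEI)  [x>a] = -(-14)·1·(4-(12/5))·(2·4·(12/5)-1²-(12/5)²)/(6·4·1000) = 2177/187500 m
Superposition: y = Σ y_i = -133456/1953125 m ≈ -0.068329 m

y(12/5) = -133456/1953125 m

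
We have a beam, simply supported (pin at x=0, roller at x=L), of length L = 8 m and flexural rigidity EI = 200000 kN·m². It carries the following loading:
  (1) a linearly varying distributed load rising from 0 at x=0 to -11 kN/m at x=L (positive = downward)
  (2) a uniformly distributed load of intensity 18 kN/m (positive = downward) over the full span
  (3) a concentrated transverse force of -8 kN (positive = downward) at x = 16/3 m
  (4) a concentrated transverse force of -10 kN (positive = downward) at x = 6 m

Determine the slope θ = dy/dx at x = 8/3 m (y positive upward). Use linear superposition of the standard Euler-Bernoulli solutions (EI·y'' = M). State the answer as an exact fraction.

θ(8/3) = -112649/243000000 rad

Load 1 — triangular load w₀=-11 kN/m (0→w₀ over full span):
  θ_1 = -w₀(7L⁴-30L²x²+15x⁴)/(360LEI) = -(-11)·(7·8⁴-30·8²·(8/3)²+15·(8/3)⁴)/(360·8·200000) = 1144/3796875 rad
Load 2 — uniform load w=18 kN/m over full span:
  θ_2 = -w(L³-6Lx²+4x³)/(24EI) = -18·(8³-6·8·(8/3)²+4·(8/3)³)/(24·200000) = -26/28125 rad
Load 3 — point force P=-8 kN at a=16/3 m (b=L-a=8/3):
  θ_3 = -Pb(L²-b²-3x²)/(6LEI)  [x≤a] = -(-8)·(8/3)·(8²-(8/3)²-3·(8/3)²)/(6·8·200000) = 4/50625 rad
Load 4 — point force P=-10 kN at a=6 m (b=L-a=2):
  θ_4 = -Pb(L²-b²-3x²)/(6LEI)  [x≤a] = -(-10)·2·(8²-2²-3·(8/3)²)/(6·8·200000) = 29/360000 rad
Superposition: θ = Σ θ_i = -112649/243000000 rad ≈ -0.000464 rad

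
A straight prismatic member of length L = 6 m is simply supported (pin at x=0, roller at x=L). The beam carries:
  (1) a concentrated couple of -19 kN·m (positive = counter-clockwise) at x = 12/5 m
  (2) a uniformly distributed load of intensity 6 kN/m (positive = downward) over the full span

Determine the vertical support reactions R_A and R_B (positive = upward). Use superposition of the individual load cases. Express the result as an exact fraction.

R_A = 89/6 kN, R_B = 127/6 kN

Load 1 — applied couple M₀=-19 kN·m at a=12/5 m (b=L-a=18/5):
  R_A = M₀/L = (-19)/6 = -19/6 kN
  R_B = -M₀/L = -(-19)/6 = 19/6 kN
Load 2 — uniform load w=6 kN/m over full span:
  R_A = wL/2 = 6·6/2 = 18 kN
  R_B = wL/2 = 6·6/2 = 18 kN
Superposition: R_A = 89/6 kN, R_B = 127/6 kN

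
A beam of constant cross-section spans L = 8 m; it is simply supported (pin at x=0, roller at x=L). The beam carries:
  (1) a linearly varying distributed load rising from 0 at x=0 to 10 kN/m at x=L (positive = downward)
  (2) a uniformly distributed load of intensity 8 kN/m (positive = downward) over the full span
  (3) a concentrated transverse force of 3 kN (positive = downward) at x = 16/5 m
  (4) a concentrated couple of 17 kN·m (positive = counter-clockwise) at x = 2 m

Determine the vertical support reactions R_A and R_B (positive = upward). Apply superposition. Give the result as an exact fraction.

R_A = 5911/120 kN, R_B = 6929/120 kN

Load 1 — triangular load w₀=10 kN/m (0→w₀ over full span):
  R_A = w₀L/6 = 10·8/6 = 40/3 kN
  R_B = w₀L/3 = 10·8/3 = 80/3 kN
Load 2 — uniform load w=8 kN/m over full span:
  R_A = wL/2 = 8·8/2 = 32 kN
  R_B = wL/2 = 8·8/2 = 32 kN
Load 3 — point force P=3 kN at a=16/5 m (b=L-a=24/5):
  R_A = Pb/L = 3·(24/5)/8 = 9/5 kN
  R_B = Pa/L = 3·(16/5)/8 = 6/5 kN
Load 4 — applied couple M₀=17 kN·m at a=2 m (b=L-a=6):
  R_A = M₀/L = 17/8 kN
  R_B = -M₀/L = -17/8 kN
Superposition: R_A = 5911/120 kN, R_B = 6929/120 kN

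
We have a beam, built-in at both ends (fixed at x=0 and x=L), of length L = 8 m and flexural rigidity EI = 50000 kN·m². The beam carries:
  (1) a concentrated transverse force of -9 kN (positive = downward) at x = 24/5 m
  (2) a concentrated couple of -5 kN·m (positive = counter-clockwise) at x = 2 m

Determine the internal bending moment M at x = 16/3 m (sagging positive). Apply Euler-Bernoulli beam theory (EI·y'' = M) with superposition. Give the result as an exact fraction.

Load 1 — point force P=-9 kN at a=24/5 m (b=L-a=16/5):
  M_1 = Pa²(a+3b)(L-x)/L³ - Pa²b/L²  [x>a] = (-9)·(24/5)²·((24/5)+3·(16/5))·(8-(16/3))/8³ - (-9)·(24/5)²·(16/5)/8² = -648/125 kN·m
Load 2 — applied couple M₀=-5 kN·m at a=2 m (b=L-a=6):
  M_2 = R_Ax - M_A - M₀  [x>a] with R_A=-45/64, M_A=15/16 = (-45/64)·(16/3) - (15/16) - (-5) = 5/16 kN·m
Superposition: M = Σ M_i = -9743/2000 kN·m ≈ -4.871500 kN·m

M(16/3) = -9743/2000 kN·m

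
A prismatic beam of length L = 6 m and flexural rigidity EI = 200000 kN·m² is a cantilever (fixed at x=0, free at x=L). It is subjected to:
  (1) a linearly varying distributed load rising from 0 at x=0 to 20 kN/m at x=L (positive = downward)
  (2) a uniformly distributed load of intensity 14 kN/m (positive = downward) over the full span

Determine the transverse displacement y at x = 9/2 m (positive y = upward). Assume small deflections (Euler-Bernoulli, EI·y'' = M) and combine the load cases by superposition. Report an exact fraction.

Load 1 — triangular load w₀=20 kN/m (0→w₀ over full span):
  y_1 = (w₀Lx³/12-w₀L²x²/6-w₀x⁵/(120L))/EI = (20·6·(9/2)³/12-20·6²·(9/2)²/6-20·(9/2)⁵/(120·6))/200000 = -200961/25600000 m
Load 2 — uniform load w=14 kN/m over full span:
  y_2 = -wx²(x²-4Lx+6L²)/(24EI) = -14·(9/2)²·((9/2)²-4·6·(9/2)+6·6²)/(24·200000) = -96957/12800000 m
Superposition: y = Σ y_i = -3159/204800 m ≈ -0.015425 m

y(9/2) = -3159/204800 m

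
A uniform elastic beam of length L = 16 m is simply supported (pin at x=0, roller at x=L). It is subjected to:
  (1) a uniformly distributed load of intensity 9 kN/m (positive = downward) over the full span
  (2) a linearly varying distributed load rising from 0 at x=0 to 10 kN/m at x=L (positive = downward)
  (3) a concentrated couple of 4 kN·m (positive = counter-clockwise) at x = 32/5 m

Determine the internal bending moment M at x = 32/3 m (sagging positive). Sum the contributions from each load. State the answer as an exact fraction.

M(32/3) = 33428/81 kN·m

Load 1 — uniform load w=9 kN/m over full span:
  M_1 = wx(L-x)/2 = 9·(32/3)·(16-(32/3))/2 = 256 kN·m
Load 2 — triangular load w₀=10 kN/m (0→w₀ over full span):
  M_2 = w₀Lx/6 - w₀x³/(6L) = 10·16·(32/3)/6 - 10·(32/3)³/(6·16) = 12800/81 kN·m
Load 3 — applied couple M₀=4 kN·m at a=32/5 m (b=L-a=48/5):
  M_3 = M₀x/L - M₀  [x>a] = 4·(32/3)/16 - 4 = -4/3 kN·m
Superposition: M = Σ M_i = 33428/81 kN·m ≈ 412.691358 kN·m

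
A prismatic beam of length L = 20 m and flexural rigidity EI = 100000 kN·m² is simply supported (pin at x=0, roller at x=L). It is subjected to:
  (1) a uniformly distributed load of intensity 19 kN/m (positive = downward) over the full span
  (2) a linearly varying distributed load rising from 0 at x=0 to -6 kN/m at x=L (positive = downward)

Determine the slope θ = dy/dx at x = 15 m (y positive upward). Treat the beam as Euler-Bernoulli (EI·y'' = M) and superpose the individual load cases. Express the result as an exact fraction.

θ(15) = 2349/64000 rad

Load 1 — uniform load w=19 kN/m over full span:
  θ_1 = -w(L³-6Lx²+4x³)/(24EI) = -19·(20³-6·20·15²+4·15³)/(24·100000) = 209/4800 rad
Load 2 — triangular load w₀=-6 kN/m (0→w₀ over full span):
  θ_2 = -w₀(7L⁴-30L²x²+15x⁴)/(360LEI) = -(-6)·(7·20⁴-30·20²·15²+15·15⁴)/(360·20·100000) = -1313/192000 rad
Superposition: θ = Σ θ_i = 2349/64000 rad ≈ 0.036703 rad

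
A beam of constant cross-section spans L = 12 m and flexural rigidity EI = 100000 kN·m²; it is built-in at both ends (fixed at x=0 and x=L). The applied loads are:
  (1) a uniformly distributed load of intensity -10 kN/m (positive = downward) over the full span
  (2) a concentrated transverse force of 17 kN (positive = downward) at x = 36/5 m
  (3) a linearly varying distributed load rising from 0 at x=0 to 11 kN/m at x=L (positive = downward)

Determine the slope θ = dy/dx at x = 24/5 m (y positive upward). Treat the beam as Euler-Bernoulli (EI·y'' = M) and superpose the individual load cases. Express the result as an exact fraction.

Load 1 — uniform load w=-10 kN/m over full span:
  θ_1 = -wx(L-x)(L-2x)/(12EI) = -(-10)·(24/5)·(12-(24/5))·(12-2·(24/5))/(12·100000) = 54/78125 rad
Load 2 — point force P=17 kN at a=36/5 m (b=L-a=24/5):
  θ_2 = -Pb²x(2aL-(3a+b)x)/(2L³EI)  [x≤a] = -17·(24/5)²·(24/5)·(2·(36/5)·12-(3·(36/5)+(24/5))·(24/5))/(2·12³·100000) = -2448/9765625 rad
Load 3 — triangular load w₀=11 kN/m (0→w₀ over full span):
  θ_3 = -w₀(2x(L-x)(L-2x)(x+2L)+x²(L-x)²)/(120LEI) = -11·(2·(24/5)·(12-(24/5))·(12-2·(24/5))·((24/5)+2·12)+(24/5)²·(12-(24/5))²)/(120·12·100000) = -891/1953125 rad
Superposition: θ = Σ θ_i = -153/9765625 rad ≈ -0.000016 rad

θ(24/5) = -153/9765625 rad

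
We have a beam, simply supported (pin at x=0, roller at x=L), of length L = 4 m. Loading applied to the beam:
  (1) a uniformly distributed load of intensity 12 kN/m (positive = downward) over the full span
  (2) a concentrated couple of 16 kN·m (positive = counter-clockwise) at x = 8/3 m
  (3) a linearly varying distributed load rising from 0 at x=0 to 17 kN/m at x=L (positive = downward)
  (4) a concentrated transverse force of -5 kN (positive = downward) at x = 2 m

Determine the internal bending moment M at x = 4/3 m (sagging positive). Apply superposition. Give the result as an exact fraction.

Load 1 — uniform load w=12 kN/m over full span:
  M_1 = wx(L-x)/2 = 12·(4/3)·(4-(4/3))/2 = 64/3 kN·m
Load 2 — applied couple M₀=16 kN·m at a=8/3 m (b=L-a=4/3):
  M_2 = M₀x/L  [x≤a] = 16·(4/3)/4 = 16/3 kN·m
Load 3 — triangular load w₀=17 kN/m (0→w₀ over full span):
  M_3 = w₀Lx/6 - w₀x³/(6L) = 17·4·(4/3)/6 - 17·(4/3)³/(6·4) = 1088/81 kN·m
Load 4 — point force P=-5 kN at a=2 m (b=L-a=2):
  M_4 = Pbx/L  [x≤a] = (-5)·2·(4/3)/4 = -10/3 kN·m
Superposition: M = Σ M_i = 2978/81 kN·m ≈ 36.765432 kN·m

M(4/3) = 2978/81 kN·m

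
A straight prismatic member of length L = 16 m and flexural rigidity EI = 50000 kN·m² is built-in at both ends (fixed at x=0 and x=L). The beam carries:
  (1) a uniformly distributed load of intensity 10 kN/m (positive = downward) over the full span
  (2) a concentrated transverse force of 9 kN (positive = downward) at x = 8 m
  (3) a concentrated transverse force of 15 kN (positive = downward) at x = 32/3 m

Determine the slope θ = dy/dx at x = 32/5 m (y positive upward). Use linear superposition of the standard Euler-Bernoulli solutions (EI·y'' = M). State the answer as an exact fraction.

θ(32/5) = -1036/234375 rad

Load 1 — uniform load w=10 kN/m over full span:
  θ_1 = -wx(L-x)(L-2x)/(12EI) = -10·(32/5)·(16-(32/5))·(16-2·(32/5))/(12·50000) = -256/78125 rad
Load 2 — point force P=9 kN at a=8 m (b=L-a=8):
  θ_2 = -Pb²x(2aL-(3a+b)x)/(2L³EI)  [x≤a] = -9·8²·(32/5)·(2·8·16-(3·8+8)·(32/5))/(2·16³·50000) = -36/78125 rad
Load 3 — point force P=15 kN at a=32/3 m (b=L-a=16/3):
  θ_3 = -Pb²x(2aL-(3a+b)x)/(2L³EI)  [x≤a] = -15·(16/3)²·(32/5)·(2·(32/3)·16-(3·(32/3)+(16/3))·(32/5))/(2·16³·50000) = -32/46875 rad
Superposition: θ = Σ θ_i = -1036/234375 rad ≈ -0.004420 rad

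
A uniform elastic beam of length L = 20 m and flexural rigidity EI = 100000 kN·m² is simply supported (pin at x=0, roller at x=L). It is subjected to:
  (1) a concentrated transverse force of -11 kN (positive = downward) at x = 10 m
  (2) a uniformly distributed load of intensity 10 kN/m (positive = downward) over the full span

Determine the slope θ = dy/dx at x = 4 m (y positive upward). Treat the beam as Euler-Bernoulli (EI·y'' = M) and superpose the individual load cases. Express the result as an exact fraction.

θ(4) = -2409/100000 rad

Load 1 — point force P=-11 kN at a=10 m (b=L-a=10):
  θ_1 = -Pb(L²-b²-3x²)/(6LEI)  [x≤a] = -(-11)·10·(20²-10²-3·4²)/(6·20·100000) = 231/100000 rad
Load 2 — uniform load w=10 kN/m over full span:
  θ_2 = -w(L³-6Lx²+4x³)/(24EI) = -10·(20³-6·20·4²+4·4³)/(24·100000) = -33/1250 rad
Superposition: θ = Σ θ_i = -2409/100000 rad ≈ -0.024090 rad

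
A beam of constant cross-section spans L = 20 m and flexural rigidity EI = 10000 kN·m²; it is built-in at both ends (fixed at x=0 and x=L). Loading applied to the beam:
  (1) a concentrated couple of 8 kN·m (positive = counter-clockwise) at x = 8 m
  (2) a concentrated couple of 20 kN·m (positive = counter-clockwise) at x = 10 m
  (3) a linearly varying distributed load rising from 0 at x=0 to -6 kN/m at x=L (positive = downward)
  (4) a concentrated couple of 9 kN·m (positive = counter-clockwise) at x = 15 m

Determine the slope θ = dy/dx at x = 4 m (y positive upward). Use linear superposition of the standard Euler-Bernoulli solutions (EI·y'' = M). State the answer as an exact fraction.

θ(4) = 5149/312500 rad

Load 1 — applied couple M₀=8 kN·m at a=8 m (b=L-a=12):
  θ_1 = (R_Ax²/2 - M_Ax)/EI  [x≤a] with R_A=72/125, M_A=24/25 = ((72/125)·4²/2 - (24/25)·4)/10000 = 6/78125 rad
Load 2 — applied couple M₀=20 kN·m at a=10 m (b=L-a=10):
  θ_2 = (R_Ax²/2 - M_Ax)/EI  [x≤a] with R_A=3/2, M_A=5 = ((3/2)·4²/2 - 5·4)/10000 = -1/1250 rad
Load 3 — triangular load w₀=-6 kN/m (0→w₀ over full span):
  θ_3 = -w₀(2x(L-x)(L-2x)(x+2L)+x²(L-x)²)/(120LEI) = -(-6)·(2·4·(20-4)·(20-2·4)·(4+2·20)+4²·(20-4)²)/(120·20·10000) = 56/3125 rad
Load 4 — applied couple M₀=9 kN·m at a=15 m (b=L-a=5):
  θ_4 = (R_Ax²/2 - M_Ax)/EI  [x≤a] with R_A=81/160, M_A=45/16 = ((81/160)·4²/2 - (45/16)·4)/10000 = -9/12500 rad
Superposition: θ = Σ θ_i = 5149/312500 rad ≈ 0.016477 rad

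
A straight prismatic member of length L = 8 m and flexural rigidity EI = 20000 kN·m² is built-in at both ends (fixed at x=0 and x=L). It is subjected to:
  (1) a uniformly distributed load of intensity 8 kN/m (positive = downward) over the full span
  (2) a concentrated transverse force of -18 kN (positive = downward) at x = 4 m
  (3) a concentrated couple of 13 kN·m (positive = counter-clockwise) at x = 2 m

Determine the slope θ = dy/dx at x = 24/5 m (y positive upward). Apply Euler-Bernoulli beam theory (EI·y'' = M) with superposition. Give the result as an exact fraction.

θ(24/5) = 153/2500000 rad

Load 1 — uniform load w=8 kN/m over full span:
  θ_1 = -wx(L-x)(L-2x)/(12EI) = -8·(24/5)·(8-(24/5))·(8-2·(24/5))/(12·20000) = 64/78125 rad
Load 2 — point force P=-18 kN at a=4 m (b=L-a=4):
  θ_2 = Pa²(L-x)(2bL-(3b+a)(L-x))/(2L³EI)  [x>a] = (-18)·4²·(8-(24/5))·(2·4·8-(3·4+4)·(8-(24/5)))/(2·8³·20000) = -9/15625 rad
Load 3 — applied couple M₀=13 kN·m at a=2 m (b=L-a=6):
  θ_3 = (R_Ax²/2 - M_Ax - M₀(x-a))/EI  [x>a] with R_A=117/64, M_A=-39/16 = ((117/64)·(24/5)²/2 - (-39/16)·(24/5) - 13·((24/5)-2))/20000 = -91/500000 rad
Superposition: θ = Σ θ_i = 153/2500000 rad ≈ 0.000061 rad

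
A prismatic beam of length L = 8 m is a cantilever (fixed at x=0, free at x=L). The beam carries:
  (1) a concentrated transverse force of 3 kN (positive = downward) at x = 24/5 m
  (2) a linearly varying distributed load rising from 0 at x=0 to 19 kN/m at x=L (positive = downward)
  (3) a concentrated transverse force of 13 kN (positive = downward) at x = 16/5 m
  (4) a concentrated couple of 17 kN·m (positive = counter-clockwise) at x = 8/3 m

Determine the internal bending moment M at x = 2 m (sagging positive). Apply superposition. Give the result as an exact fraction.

Load 1 — point force P=3 kN at a=24/5 m (b=L-a=16/5):
  M_1 = -P(a-x)  [x≤a] = -3·((24/5)-2) = -42/5 kN·m
Load 2 — triangular load w₀=19 kN/m (0→w₀ over full span):
  M_2 = w₀Lx/2 - w₀L²/3 - w₀x³/(6L) = 19·8·2/2 - 19·8²/3 - 19·2³/(6·8) = -513/2 kN·m
Load 3 — point force P=13 kN at a=16/5 m (b=L-a=24/5):
  M_3 = -P(a-x)  [x≤a] = -13·((16/5)-2) = -78/5 kN·m
Load 4 — applied couple M₀=17 kN·m at a=8/3 m (b=L-a=16/3):
  M_4 = M₀  [x≤a] = 17 = 17 kN·m
Superposition: M = Σ M_i = -527/2 kN·m ≈ -263.500000 kN·m

M(2) = -527/2 kN·m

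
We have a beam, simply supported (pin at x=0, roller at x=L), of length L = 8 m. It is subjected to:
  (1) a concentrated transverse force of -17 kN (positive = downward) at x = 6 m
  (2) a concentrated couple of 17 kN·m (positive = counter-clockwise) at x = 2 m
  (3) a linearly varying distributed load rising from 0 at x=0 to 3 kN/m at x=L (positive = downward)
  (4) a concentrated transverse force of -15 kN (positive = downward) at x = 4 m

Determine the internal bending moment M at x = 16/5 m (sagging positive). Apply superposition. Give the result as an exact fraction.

Load 1 — point force P=-17 kN at a=6 m (b=L-a=2):
  M_1 = Pbx/L  [x≤a] = (-17)·2·(16/5)/8 = -68/5 kN·m
Load 2 — applied couple M₀=17 kN·m at a=2 m (b=L-a=6):
  M_2 = M₀x/L - M₀  [x>a] = 17·(16/5)/8 - 17 = -51/5 kN·m
Load 3 — triangular load w₀=3 kN/m (0→w₀ over full span):
  M_3 = w₀Lx/6 - w₀x³/(6L) = 3·8·(16/5)/6 - 3·(16/5)³/(6·8) = 1344/125 kN·m
Load 4 — point force P=-15 kN at a=4 m (b=L-a=4):
  M_4 = Pbx/L  [x≤a] = (-15)·4·(16/5)/8 = -24 kN·m
Superposition: M = Σ M_i = -4631/125 kN·m ≈ -37.048000 kN·m

M(16/5) = -4631/125 kN·m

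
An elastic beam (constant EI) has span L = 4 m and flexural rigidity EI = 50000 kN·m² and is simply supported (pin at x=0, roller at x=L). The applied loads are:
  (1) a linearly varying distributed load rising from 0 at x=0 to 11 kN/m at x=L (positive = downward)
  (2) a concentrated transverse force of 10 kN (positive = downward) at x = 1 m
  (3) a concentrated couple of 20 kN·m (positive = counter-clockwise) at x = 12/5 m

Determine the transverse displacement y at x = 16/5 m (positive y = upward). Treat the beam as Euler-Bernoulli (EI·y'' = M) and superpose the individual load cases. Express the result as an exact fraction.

y(16/5) = -820823/2343750000 m

Load 1 — triangular load w₀=11 kN/m (0→w₀ over full span):
  y_1 = -w₀x(7L⁴-10L²x²+3x⁴)/(360LEI) = -11·(16/5)·(7·4⁴-10·4²·(16/5)²+3·(16/5)⁴)/(360·4·50000) = -11176/48828125 m
Load 2 — point force P=10 kN at a=1 m (b=L-a=3):
  y_2 = -Pa(L-x)(2Lx-a²-x²)/(6LEI)  [x>a] = -10·1·(4-(16/5))·(2·4·(16/5)-1²-(16/5)²)/(6·4·50000) = -359/3750000 m
Load 3 — applied couple M₀=20 kN·m at a=12/5 m (b=L-a=8/5):
  y_3 = (M₀x³/(6L)-M₀(x-a)²/2+C₁x)/EI  [x>a] with C₁=M₀(3b²-L²)/(6L)=-104/15 = (20·(16/5)³/(6·4)-20·((16/5)-(12/5))²/2+(-104/15)·(16/5))/50000 = -2/78125 m
Superposition: y = Σ y_i = -820823/2343750000 m ≈ -0.000350 m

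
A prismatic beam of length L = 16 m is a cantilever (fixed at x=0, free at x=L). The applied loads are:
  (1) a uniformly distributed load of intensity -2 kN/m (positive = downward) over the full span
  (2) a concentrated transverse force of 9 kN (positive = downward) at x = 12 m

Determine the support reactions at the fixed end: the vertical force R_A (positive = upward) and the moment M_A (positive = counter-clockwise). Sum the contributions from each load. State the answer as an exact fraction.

Load 1 — uniform load w=-2 kN/m over full span:
  R_A = wL = (-2)·16 = -32 kN
  M_A = wL²/2 = (-2)·16²/2 = -256 kN·m
Load 2 — point force P=9 kN at a=12 m (b=L-a=4):
  R_A = P = 9 kN
  M_A = Pa = 9·12 = 108 kN·m
Superposition: R_A = -23 kN, M_A = -148 kN·m

R_A = -23 kN, M_A = -148 kN·m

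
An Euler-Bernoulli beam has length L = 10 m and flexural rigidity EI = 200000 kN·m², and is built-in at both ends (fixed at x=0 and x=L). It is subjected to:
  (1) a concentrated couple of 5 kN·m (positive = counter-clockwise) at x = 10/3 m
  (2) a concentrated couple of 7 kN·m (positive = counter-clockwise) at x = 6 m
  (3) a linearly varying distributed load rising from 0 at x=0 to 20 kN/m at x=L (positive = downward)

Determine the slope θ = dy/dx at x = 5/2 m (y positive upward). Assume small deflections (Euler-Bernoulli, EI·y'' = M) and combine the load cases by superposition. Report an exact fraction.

θ(5/2) = -73477/192000000 rad

Load 1 — applied couple M₀=5 kN·m at a=10/3 m (b=L-a=20/3):
  θ_1 = (R_Ax²/2 - M_Ax)/EI  [x≤a] with R_A=2/3, M_A=0 = ((2/3)·(5/2)²/2 - 0·(5/2))/200000 = 1/96000 rad
Load 2 — applied couple M₀=7 kN·m at a=6 m (b=L-a=4):
  θ_2 = (R_Ax²/2 - M_Ax)/EI  [x≤a] with R_A=126/125, M_A=56/25 = ((126/125)·(5/2)²/2 - (56/25)·(5/2))/200000 = -49/4000000 rad
Load 3 — triangular load w₀=20 kN/m (0→w₀ over full span):
  θ_3 = -w₀(2x(L-x)(L-2x)(x+2L)+x²(L-x)²)/(120LEI) = -20·(2·(5/2)·(10-(5/2))·(10-2·(5/2))·((5/2)+2·10)+(5/2)²·(10-(5/2))²)/(120·10·200000) = -39/102400 rad
Superposition: θ = Σ θ_i = -73477/192000000 rad ≈ -0.000383 rad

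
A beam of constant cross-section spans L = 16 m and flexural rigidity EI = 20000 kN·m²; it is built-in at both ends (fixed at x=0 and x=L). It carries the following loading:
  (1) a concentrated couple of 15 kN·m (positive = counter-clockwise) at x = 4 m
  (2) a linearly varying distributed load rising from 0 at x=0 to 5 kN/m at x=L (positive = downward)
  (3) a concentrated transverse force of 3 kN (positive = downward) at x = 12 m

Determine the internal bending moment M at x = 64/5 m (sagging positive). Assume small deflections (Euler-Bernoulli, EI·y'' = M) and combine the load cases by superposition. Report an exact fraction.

M(64/5) = 5243/1200 kN·m

Load 1 — applied couple M₀=15 kN·m at a=4 m (b=L-a=12):
  M_1 = R_Ax - M_A - M₀  [x>a] with R_A=135/128, M_A=-45/16 = (135/128)·(64/5) - (-45/16) - 15 = 21/16 kN·m
Load 2 — triangular load w₀=5 kN/m (0→w₀ over full span):
  M_2 = 3w₀Lx/20 - w₀L²/30 - w₀x³/(6L) = 3·5·16·(64/5)/20 - 5·16²/30 - 5·(64/5)³/(6·16) = 128/75 kN·m
Load 3 — point force P=3 kN at a=12 m (b=L-a=4):
  M_3 = Pa²(a+3b)(L-x)/L³ - Pa²b/L²  [x>a] = 3·12²·(12+3·4)·(16-(64/5))/16³ - 3·12²·4/16² = 27/20 kN·m
Superposition: M = Σ M_i = 5243/1200 kN·m ≈ 4.369167 kN·m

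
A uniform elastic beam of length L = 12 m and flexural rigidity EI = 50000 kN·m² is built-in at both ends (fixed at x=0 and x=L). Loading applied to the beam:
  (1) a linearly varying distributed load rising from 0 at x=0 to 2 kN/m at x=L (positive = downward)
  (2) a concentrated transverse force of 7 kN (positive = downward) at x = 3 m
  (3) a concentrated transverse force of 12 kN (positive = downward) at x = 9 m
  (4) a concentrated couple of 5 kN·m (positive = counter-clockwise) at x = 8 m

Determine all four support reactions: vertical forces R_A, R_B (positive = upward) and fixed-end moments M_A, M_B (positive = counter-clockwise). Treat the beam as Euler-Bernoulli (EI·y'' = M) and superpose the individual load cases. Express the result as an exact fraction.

Load 1 — triangular load w₀=2 kN/m (0→w₀ over full span):
  R_A = 3w₀L/20 = 3·2·12/20 = 18/5 kN
  M_A = w₀L²/30 = 2·12²/30 = 48/5 kN·m
  R_B = 7w₀L/20 = 7·2·12/20 = 42/5 kN
  M_B = -w₀L²/20 = -2·12²/20 = -72/5 kN·m
Load 2 — point force P=7 kN at a=3 m (b=L-a=9):
  R_A = Pb²(3a+b)/L³ = 7·9²·(3·3+9)/12³ = 189/32 kN
  M_A = Pab²/L² = 7·3·9²/12² = 189/16 kN·m
  R_B = Pa²(a+3b)/L³ = 7·3²·(3+3·9)/12³ = 35/32 kN
  M_B = -Pa²b/L² = -7·3²·9/12² = -63/16 kN·m
Load 3 — point force P=12 kN at a=9 m (b=L-a=3):
  R_A = Pb²(3a+b)/L³ = 12·3²·(3·9+3)/12³ = 15/8 kN
  M_A = Pab²/L² = 12·9·3²/12² = 27/4 kN·m
  R_B = Pa²(a+3b)/L³ = 12·9²·(9+3·3)/12³ = 81/8 kN
  M_B = -Pa²b/L² = -12·9²·3/12² = -81/4 kN·m
Load 4 — applied couple M₀=5 kN·m at a=8 m (b=L-a=4):
  R_A = 6M₀ab/L³ = 6·5·8·4/12³ = 5/9 kN
  M_A = M₀b(2a-b)/L² = 5·4·(2·8-4)/12² = 5/3 kN·m
  R_B = -6M₀ab/L³ = -6·5·8·4/12³ = -5/9 kN
  M_B = M₀a(2b-a)/L² = 5·8·(2·4-8)/12² = 0 kN·m
Superposition: R_A = 17189/1440 kN, M_A = 7159/240 kN·m, R_B = 27451/1440 kN, M_B = -3087/80 kN·m

R_A = 17189/1440 kN, M_A = 7159/240 kN·m, R_B = 27451/1440 kN, M_B = -3087/80 kN·m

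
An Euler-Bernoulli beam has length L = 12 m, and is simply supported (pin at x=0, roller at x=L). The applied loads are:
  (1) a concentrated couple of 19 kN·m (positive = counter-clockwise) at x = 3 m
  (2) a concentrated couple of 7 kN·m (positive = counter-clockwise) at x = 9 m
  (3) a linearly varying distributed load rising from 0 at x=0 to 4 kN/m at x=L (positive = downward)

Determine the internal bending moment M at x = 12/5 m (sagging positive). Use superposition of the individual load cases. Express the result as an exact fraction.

M(12/5) = 2954/125 kN·m

Load 1 — applied couple M₀=19 kN·m at a=3 m (b=L-a=9):
  M_1 = M₀x/L  [x≤a] = 19·(12/5)/12 = 19/5 kN·m
Load 2 — applied couple M₀=7 kN·m at a=9 m (b=L-a=3):
  M_2 = M₀x/L  [x≤a] = 7·(12/5)/12 = 7/5 kN·m
Load 3 — triangular load w₀=4 kN/m (0→w₀ over full span):
  M_3 = w₀Lx/6 - w₀x³/(6L) = 4·12·(12/5)/6 - 4·(12/5)³/(6·12) = 2304/125 kN·m
Superposition: M = Σ M_i = 2954/125 kN·m ≈ 23.632000 kN·m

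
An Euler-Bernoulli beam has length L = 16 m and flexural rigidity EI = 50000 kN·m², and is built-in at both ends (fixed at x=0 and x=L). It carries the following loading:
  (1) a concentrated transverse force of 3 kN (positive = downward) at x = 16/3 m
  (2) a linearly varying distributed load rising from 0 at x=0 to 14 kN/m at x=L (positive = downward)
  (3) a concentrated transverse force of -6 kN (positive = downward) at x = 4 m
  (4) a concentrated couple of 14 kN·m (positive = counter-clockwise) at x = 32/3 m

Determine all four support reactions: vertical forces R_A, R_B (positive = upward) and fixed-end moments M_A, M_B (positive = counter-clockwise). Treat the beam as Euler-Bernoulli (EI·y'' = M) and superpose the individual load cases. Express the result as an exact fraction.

Load 1 — point force P=3 kN at a=16/3 m (b=L-a=32/3):
  R_A = Pb²(3a+b)/L³ = 3·(32/3)²·(3·(16/3)+(32/3))/16³ = 20/9 kN
  M_A = Pab²/L² = 3·(16/3)·(32/3)²/16² = 64/9 kN·m
  R_B = Pa²(a+3b)/L³ = 3·(16/3)²·((16/3)+3·(32/3))/16³ = 7/9 kN
  M_B = -Pa²b/L² = -3·(16/3)²·(32/3)/16² = -32/9 kN·m
Load 2 — triangular load w₀=14 kN/m (0→w₀ over full span):
  R_A = 3w₀L/20 = 3·14·16/20 = 168/5 kN
  M_A = w₀L²/30 = 14·16²/30 = 1792/15 kN·m
  R_B = 7w₀L/20 = 7·14·16/20 = 392/5 kN
  M_B = -w₀L²/20 = -14·16²/20 = -896/5 kN·m
Load 3 — point force P=-6 kN at a=4 m (b=L-a=12):
  R_A = Pb²(3a+b)/L³ = (-6)·12²·(3·4+12)/16³ = -81/16 kN
  M_A = Pab²/L² = (-6)·4·12²/16² = -27/2 kN·m
  R_B = Pa²(a+3b)/L³ = (-6)·4²·(4+3·12)/16³ = -15/16 kN
  M_B = -Pa²b/L² = -(-6)·4²·12/16² = 9/2 kN·m
Load 4 — applied couple M₀=14 kN·m at a=32/3 m (b=L-a=16/3):
  R_A = 6M₀ab/L³ = 6·14·(32/3)·(16/3)/16³ = 7/6 kN
  M_A = M₀b(2a-b)/L² = 14·(16/3)·(2·(32/3)-(16/3))/16² = 14/3 kN·m
  R_B = -6M₀ab/L³ = -6·14·(32/3)·(16/3)/16³ = -7/6 kN
  M_B = M₀a(2b-a)/L² = 14·(32/3)·(2·(16/3)-(32/3))/16² = 0 kN·m
Superposition: R_A = 22987/720 kN, M_A = 10597/90 kN·m, R_B = 55493/720 kN, M_B = -16043/90 kN·m

R_A = 22987/720 kN, M_A = 10597/90 kN·m, R_B = 55493/720 kN, M_B = -16043/90 kN·m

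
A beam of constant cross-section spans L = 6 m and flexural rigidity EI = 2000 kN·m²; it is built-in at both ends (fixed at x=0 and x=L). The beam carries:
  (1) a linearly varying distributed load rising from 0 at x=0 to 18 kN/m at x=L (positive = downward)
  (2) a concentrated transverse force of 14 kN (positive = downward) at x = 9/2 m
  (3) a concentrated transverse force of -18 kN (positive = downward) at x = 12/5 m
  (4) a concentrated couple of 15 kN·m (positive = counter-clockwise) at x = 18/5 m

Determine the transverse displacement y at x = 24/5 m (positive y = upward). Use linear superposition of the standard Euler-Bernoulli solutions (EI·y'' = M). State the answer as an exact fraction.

y(24/5) = -65691/10000000 m

Load 1 — triangular load w₀=18 kN/m (0→w₀ over full span):
  y_1 = -w₀x²(L-x)²(x+2L)/(120LEI) = -18·(24/5)²·(6-(24/5))²·((24/5)+2·6)/(120·6·2000) = -13608/1953125 m
Load 2 — point force P=14 kN at a=9/2 m (b=L-a=3/2):
  y_2 = -Pa²(L-x)²(3bL-(3b+a)(L-x))/(6L³EI)  [x>a] = -14·(9/2)²·(6-(24/5))²·(3·(3/2)·6-(3·(3/2)+(9/2))·(6-(24/5)))/(6·6³·2000) = -5103/2000000 m
Load 3 — point force P=-18 kN at a=12/5 m (b=L-a=18/5):
  y_3 = -Pa²(L-x)²(3bL-(3b+a)(L-x))/(6L³EI)  [x>a] = -(-18)·(12/5)²·(6-(24/5))²·(3·(18/5)·6-(3·(18/5)+(12/5))·(6-(24/5)))/(6·6³·2000) = 5508/1953125 m
Load 4 — applied couple M₀=15 kN·m at a=18/5 m (b=L-a=12/5):
  y_4 = (R_Ax³/6 - M_Ax²/2 - M₀(x-a)²/2)/EI  [x>a] with R_A=18/5, M_A=24/5 = ((18/5)·(24/5)³/6 - (24/5)·(24/5)²/2 - 15·((24/5)-(18/5))²/2)/2000 = 81/625000 m
Superposition: y = Σ y_i = -65691/10000000 m ≈ -0.006569 m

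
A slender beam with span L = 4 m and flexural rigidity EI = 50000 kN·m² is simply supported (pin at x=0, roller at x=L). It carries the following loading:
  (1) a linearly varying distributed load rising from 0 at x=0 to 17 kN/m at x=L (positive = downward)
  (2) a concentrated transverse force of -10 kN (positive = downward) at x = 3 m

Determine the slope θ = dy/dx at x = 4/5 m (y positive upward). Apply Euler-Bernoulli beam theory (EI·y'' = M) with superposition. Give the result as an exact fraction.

Load 1 — triangular load w₀=17 kN/m (0→w₀ over full span):
  θ_1 = -w₀(7L⁴-30L²x²+15x⁴)/(360LEI) = -17·(7·4⁴-30·4²·(4/5)²+15·(4/5)⁴)/(360·4·50000) = -6188/17578125 rad
Load 2 — point force P=-10 kN at a=3 m (b=L-a=1):
  θ_2 = -Pb(L²-b²-3x²)/(6LEI)  [x≤a] = -(-10)·1·(4²-1²-3·(4/5)²)/(6·4·50000) = 109/1000000 rad
Superposition: θ = Σ θ_i = -273407/1125000000 rad ≈ -0.000243 rad

θ(4/5) = -273407/1125000000 rad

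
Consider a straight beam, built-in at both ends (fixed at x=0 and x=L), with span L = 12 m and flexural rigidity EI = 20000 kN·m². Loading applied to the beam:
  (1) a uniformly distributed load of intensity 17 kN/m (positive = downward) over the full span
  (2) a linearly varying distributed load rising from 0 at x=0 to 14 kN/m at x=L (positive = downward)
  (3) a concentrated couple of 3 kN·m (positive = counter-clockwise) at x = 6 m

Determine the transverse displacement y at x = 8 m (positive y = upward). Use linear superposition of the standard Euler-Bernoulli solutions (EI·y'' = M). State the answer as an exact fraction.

y(8) = -23443/450000 m

Load 1 — uniform load w=17 kN/m over full span:
  y_1 = -wx²(L-x)²/(24EI) = -17·8²·(12-8)²/(24·20000) = -68/1875 m
Load 2 — triangular load w₀=14 kN/m (0→w₀ over full span):
  y_2 = -w₀x²(L-x)²(x+2L)/(120LEI) = -14·8²·(12-8)²·(8+2·12)/(120·12·20000) = -448/28125 m
Load 3 — applied couple M₀=3 kN·m at a=6 m (b=L-a=6):
  y_3 = (R_Ax³/6 - M_Ax²/2 - M₀(x-a)²/2)/EI  [x>a] with R_A=3/8, M_A=3/4 = ((3/8)·8³/6 - (3/4)·8²/2 - 3·(8-6)²/2)/20000 = 1/10000 m
Superposition: y = Σ y_i = -23443/450000 m ≈ -0.052096 m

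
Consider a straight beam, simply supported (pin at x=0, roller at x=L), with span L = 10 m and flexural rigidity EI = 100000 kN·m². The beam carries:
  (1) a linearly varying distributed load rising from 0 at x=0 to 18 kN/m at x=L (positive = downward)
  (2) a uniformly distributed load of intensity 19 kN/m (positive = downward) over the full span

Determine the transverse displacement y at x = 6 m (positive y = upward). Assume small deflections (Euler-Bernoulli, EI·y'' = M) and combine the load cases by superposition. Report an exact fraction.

y(6) = -21829/625000 m

Load 1 — triangular load w₀=18 kN/m (0→w₀ over full span):
  y_1 = -w₀x(7L⁴-10L²x²+3x⁴)/(360LEI) = -18·6·(7·10⁴-10·10²·6²+3·6⁴)/(360·10·100000) = -888/78125 m
Load 2 — uniform load w=19 kN/m over full span:
  y_2 = -wx(L³-2Lx²+x³)/(24EI) = -19·6·(10³-2·10·6²+6³)/(24·100000) = -589/25000 m
Superposition: y = Σ y_i = -21829/625000 m ≈ -0.034926 m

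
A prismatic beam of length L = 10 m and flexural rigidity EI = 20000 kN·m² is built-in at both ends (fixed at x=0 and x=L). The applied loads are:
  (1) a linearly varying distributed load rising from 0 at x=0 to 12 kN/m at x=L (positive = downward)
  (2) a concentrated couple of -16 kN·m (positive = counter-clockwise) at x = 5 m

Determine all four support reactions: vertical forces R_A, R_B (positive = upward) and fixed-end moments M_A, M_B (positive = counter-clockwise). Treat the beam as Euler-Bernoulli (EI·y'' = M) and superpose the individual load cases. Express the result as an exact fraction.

R_A = 78/5 kN, M_A = 36 kN·m, R_B = 222/5 kN, M_B = -64 kN·m

Load 1 — triangular load w₀=12 kN/m (0→w₀ over full span):
  R_A = 3w₀L/20 = 3·12·10/20 = 18 kN
  M_A = w₀L²/30 = 12·10²/30 = 40 kN·m
  R_B = 7w₀L/20 = 7·12·10/20 = 42 kN
  M_B = -w₀L²/20 = -12·10²/20 = -60 kN·m
Load 2 — applied couple M₀=-16 kN·m at a=5 m (b=L-a=5):
  R_A = 6M₀ab/L³ = 6·(-16)·5·5/10³ = -12/5 kN
  M_A = M₀b(2a-b)/L² = (-16)·5·(2·5-5)/10² = -4 kN·m
  R_B = -6M₀ab/L³ = -6·(-16)·5·5/10³ = 12/5 kN
  M_B = M₀a(2b-a)/L² = (-16)·5·(2·5-5)/10² = -4 kN·m
Superposition: R_A = 78/5 kN, M_A = 36 kN·m, R_B = 222/5 kN, M_B = -64 kN·m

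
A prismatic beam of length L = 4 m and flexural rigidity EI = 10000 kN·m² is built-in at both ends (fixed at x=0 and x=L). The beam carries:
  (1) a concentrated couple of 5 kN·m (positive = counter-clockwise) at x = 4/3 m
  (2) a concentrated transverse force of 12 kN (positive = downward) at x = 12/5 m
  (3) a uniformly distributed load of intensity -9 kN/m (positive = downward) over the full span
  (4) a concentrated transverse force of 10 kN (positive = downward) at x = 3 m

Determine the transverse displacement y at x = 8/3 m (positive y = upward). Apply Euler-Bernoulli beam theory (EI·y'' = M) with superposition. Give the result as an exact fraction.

y(8/3) = 5797/75937500 m

Load 1 — applied couple M₀=5 kN·m at a=4/3 m (b=L-a=8/3):
  y_1 = (R_Ax³/6 - M_Ax²/2 - M₀(x-a)²/2)/EI  [x>a] with R_A=5/3, M_A=0 = ((5/3)·(8/3)³/6 - 0·(8/3)²/2 - 5·((8/3)-(4/3))²/2)/10000 = 1/12150 m
Load 2 — point force P=12 kN at a=12/5 m (b=L-a=8/5):
  y_2 = -Pa²(L-x)²(3bL-(3b+a)(L-x))/(6L³EI)  [x>a] = -12·(12/5)²·(4-(8/3))²·(3·(8/5)·4-(3·(8/5)+(12/5))·(4-(8/3)))/(6·4³·10000) = -24/78125 m
Load 3 — uniform load w=-9 kN/m over full span:
  y_3 = -wx²(L-x)²/(24EI) = -(-9)·(8/3)²·(4-(8/3))²/(24·10000) = 8/16875 m
Load 4 — point force P=10 kN at a=3 m (b=L-a=1):
  y_4 = -Pb²x²(3aL-(3a+b)x)/(6L³EI)  [x≤a] = -10·1²·(8/3)²·(3·3·4-(3·3+1)·(8/3))/(6·4³·10000) = -7/40500 m
Superposition: y = Σ y_i = 5797/75937500 m ≈ 0.000076 m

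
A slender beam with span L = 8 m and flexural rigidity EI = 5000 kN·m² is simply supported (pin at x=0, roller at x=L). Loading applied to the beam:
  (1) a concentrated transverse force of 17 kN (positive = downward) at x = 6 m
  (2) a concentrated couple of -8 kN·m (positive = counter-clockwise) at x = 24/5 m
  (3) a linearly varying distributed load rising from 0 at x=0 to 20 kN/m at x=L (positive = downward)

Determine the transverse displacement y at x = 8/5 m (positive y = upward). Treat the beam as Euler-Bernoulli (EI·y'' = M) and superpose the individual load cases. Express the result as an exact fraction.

Load 1 — point force P=17 kN at a=6 m (b=L-a=2):
  y_1 = -Pbx(L²-b²-x²)/(6LEI)  [x≤a] = -17·2·(8/5)·(8²-2²-(8/5)²)/(6·8·5000) = -6103/468750 m
Load 2 — applied couple M₀=-8 kN·m at a=24/5 m (b=L-a=16/5):
  y_2 = (M₀x³/(6L)+C₁x)/EI  [x≤a] with C₁=M₀(3b²-L²)/(6L)=416/75 = ((-8)·(8/5)³/(6·8)+(416/75)·(8/5))/5000 = 128/78125 m
Load 3 — triangular load w₀=20 kN/m (0→w₀ over full span):
  y_3 = -w₀x(7L⁴-10L²x²+3x⁴)/(360LEI) = -20·(8/5)·(7·8⁴-10·8²·(8/5)²+3·(8/5)⁴)/(360·8·5000) = -352256/5859375 m
Superposition: y = Σ y_i = -837887/11718750 m ≈ -0.071500 m

y(8/5) = -837887/11718750 m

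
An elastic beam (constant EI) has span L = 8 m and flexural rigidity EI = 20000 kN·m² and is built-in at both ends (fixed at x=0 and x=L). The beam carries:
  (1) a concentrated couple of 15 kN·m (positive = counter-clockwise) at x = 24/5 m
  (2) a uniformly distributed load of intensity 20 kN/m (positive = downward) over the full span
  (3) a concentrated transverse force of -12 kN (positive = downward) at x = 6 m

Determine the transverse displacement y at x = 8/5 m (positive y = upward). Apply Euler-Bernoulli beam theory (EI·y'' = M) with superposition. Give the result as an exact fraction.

Load 1 — applied couple M₀=15 kN·m at a=24/5 m (b=L-a=16/5):
  y_1 = (R_Ax³/6 - M_Ax²/2)/EI  [x≤a] with R_A=27/10, M_A=24/5 = ((27/10)·(8/5)³/6 - (24/5)·(8/5)²/2)/20000 = -84/390625 m
Load 2 — uniform load w=20 kN/m over full span:
  y_2 = -wx²(L-x)²/(24EI) = -20·(8/5)²·(8-(8/5))²/(24·20000) = -1024/234375 m
Load 3 — point force P=-12 kN at a=6 m (b=L-a=2):
  y_3 = -Pb²x²(3aL-(3a+b)x)/(6L³EI)  [x≤a] = -(-12)·2²·(8/5)²·(3·6·8-(3·6+2)·(8/5))/(6·8³·20000) = 7/31250 m
Superposition: y = Σ y_i = -10219/2343750 m ≈ -0.004360 m

y(8/5) = -10219/2343750 m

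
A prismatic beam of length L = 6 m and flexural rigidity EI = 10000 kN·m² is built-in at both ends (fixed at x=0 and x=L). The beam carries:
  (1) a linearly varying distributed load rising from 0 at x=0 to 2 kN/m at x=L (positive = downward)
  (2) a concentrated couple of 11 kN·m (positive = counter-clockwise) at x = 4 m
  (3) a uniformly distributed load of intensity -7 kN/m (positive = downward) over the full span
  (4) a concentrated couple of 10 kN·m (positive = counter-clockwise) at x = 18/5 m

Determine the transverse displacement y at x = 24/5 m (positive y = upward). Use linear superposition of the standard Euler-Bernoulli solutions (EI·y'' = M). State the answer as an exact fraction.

y(24/5) = 29677/39062500 m

Load 1 — triangular load w₀=2 kN/m (0→w₀ over full span):
  y_1 = -w₀x²(L-x)²(x+2L)/(120LEI) = -2·(24/5)²·(6-(24/5))²·((24/5)+2·6)/(120·6·10000) = -1512/9765625 m
Load 2 — applied couple M₀=11 kN·m at a=4 m (b=L-a=2):
  y_2 = (R_Ax³/6 - M_Ax²/2 - M₀(x-a)²/2)/EI  [x>a] with R_A=22/9, M_A=11/3 = ((22/9)·(24/5)³/6 - (11/3)·(24/5)²/2 - 11·((24/5)-4)²/2)/10000 = -11/156250 m
Load 3 — uniform load w=-7 kN/m over full span:
  y_3 = -wx²(L-x)²/(24EI) = -(-7)·(24/5)²·(6-(24/5))²/(24·10000) = 378/390625 m
Load 4 — applied couple M₀=10 kN·m at a=18/5 m (b=L-a=12/5):
  y_4 = (R_Ax³/6 - M_Ax²/2 - M₀(x-a)²/2)/EI  [x>a] with R_A=12/5, M_A=16/5 = ((12/5)·(24/5)³/6 - (16/5)·(24/5)²/2 - 10·((24/5)-(18/5))²/2)/10000 = 27/1562500 m
Superposition: y = Σ y_i = 29677/39062500 m ≈ 0.000760 m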